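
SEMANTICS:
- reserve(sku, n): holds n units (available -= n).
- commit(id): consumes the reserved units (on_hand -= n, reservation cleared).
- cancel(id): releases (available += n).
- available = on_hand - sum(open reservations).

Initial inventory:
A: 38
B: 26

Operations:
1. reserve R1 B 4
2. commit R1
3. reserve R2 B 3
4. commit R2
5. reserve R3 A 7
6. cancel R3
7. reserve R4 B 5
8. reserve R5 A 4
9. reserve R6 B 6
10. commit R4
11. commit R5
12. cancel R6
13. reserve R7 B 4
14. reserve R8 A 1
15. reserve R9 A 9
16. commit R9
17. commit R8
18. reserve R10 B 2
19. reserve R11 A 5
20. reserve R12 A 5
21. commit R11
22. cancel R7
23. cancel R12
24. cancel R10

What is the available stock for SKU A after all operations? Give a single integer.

Answer: 19

Derivation:
Step 1: reserve R1 B 4 -> on_hand[A=38 B=26] avail[A=38 B=22] open={R1}
Step 2: commit R1 -> on_hand[A=38 B=22] avail[A=38 B=22] open={}
Step 3: reserve R2 B 3 -> on_hand[A=38 B=22] avail[A=38 B=19] open={R2}
Step 4: commit R2 -> on_hand[A=38 B=19] avail[A=38 B=19] open={}
Step 5: reserve R3 A 7 -> on_hand[A=38 B=19] avail[A=31 B=19] open={R3}
Step 6: cancel R3 -> on_hand[A=38 B=19] avail[A=38 B=19] open={}
Step 7: reserve R4 B 5 -> on_hand[A=38 B=19] avail[A=38 B=14] open={R4}
Step 8: reserve R5 A 4 -> on_hand[A=38 B=19] avail[A=34 B=14] open={R4,R5}
Step 9: reserve R6 B 6 -> on_hand[A=38 B=19] avail[A=34 B=8] open={R4,R5,R6}
Step 10: commit R4 -> on_hand[A=38 B=14] avail[A=34 B=8] open={R5,R6}
Step 11: commit R5 -> on_hand[A=34 B=14] avail[A=34 B=8] open={R6}
Step 12: cancel R6 -> on_hand[A=34 B=14] avail[A=34 B=14] open={}
Step 13: reserve R7 B 4 -> on_hand[A=34 B=14] avail[A=34 B=10] open={R7}
Step 14: reserve R8 A 1 -> on_hand[A=34 B=14] avail[A=33 B=10] open={R7,R8}
Step 15: reserve R9 A 9 -> on_hand[A=34 B=14] avail[A=24 B=10] open={R7,R8,R9}
Step 16: commit R9 -> on_hand[A=25 B=14] avail[A=24 B=10] open={R7,R8}
Step 17: commit R8 -> on_hand[A=24 B=14] avail[A=24 B=10] open={R7}
Step 18: reserve R10 B 2 -> on_hand[A=24 B=14] avail[A=24 B=8] open={R10,R7}
Step 19: reserve R11 A 5 -> on_hand[A=24 B=14] avail[A=19 B=8] open={R10,R11,R7}
Step 20: reserve R12 A 5 -> on_hand[A=24 B=14] avail[A=14 B=8] open={R10,R11,R12,R7}
Step 21: commit R11 -> on_hand[A=19 B=14] avail[A=14 B=8] open={R10,R12,R7}
Step 22: cancel R7 -> on_hand[A=19 B=14] avail[A=14 B=12] open={R10,R12}
Step 23: cancel R12 -> on_hand[A=19 B=14] avail[A=19 B=12] open={R10}
Step 24: cancel R10 -> on_hand[A=19 B=14] avail[A=19 B=14] open={}
Final available[A] = 19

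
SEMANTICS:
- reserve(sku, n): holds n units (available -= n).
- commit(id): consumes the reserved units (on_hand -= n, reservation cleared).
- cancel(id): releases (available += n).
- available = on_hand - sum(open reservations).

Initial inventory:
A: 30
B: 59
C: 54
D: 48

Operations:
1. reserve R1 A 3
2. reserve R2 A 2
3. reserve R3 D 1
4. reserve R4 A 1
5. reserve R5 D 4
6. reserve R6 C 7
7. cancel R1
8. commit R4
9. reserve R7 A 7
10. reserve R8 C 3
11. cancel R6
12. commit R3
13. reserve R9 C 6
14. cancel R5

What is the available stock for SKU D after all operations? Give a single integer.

Answer: 47

Derivation:
Step 1: reserve R1 A 3 -> on_hand[A=30 B=59 C=54 D=48] avail[A=27 B=59 C=54 D=48] open={R1}
Step 2: reserve R2 A 2 -> on_hand[A=30 B=59 C=54 D=48] avail[A=25 B=59 C=54 D=48] open={R1,R2}
Step 3: reserve R3 D 1 -> on_hand[A=30 B=59 C=54 D=48] avail[A=25 B=59 C=54 D=47] open={R1,R2,R3}
Step 4: reserve R4 A 1 -> on_hand[A=30 B=59 C=54 D=48] avail[A=24 B=59 C=54 D=47] open={R1,R2,R3,R4}
Step 5: reserve R5 D 4 -> on_hand[A=30 B=59 C=54 D=48] avail[A=24 B=59 C=54 D=43] open={R1,R2,R3,R4,R5}
Step 6: reserve R6 C 7 -> on_hand[A=30 B=59 C=54 D=48] avail[A=24 B=59 C=47 D=43] open={R1,R2,R3,R4,R5,R6}
Step 7: cancel R1 -> on_hand[A=30 B=59 C=54 D=48] avail[A=27 B=59 C=47 D=43] open={R2,R3,R4,R5,R6}
Step 8: commit R4 -> on_hand[A=29 B=59 C=54 D=48] avail[A=27 B=59 C=47 D=43] open={R2,R3,R5,R6}
Step 9: reserve R7 A 7 -> on_hand[A=29 B=59 C=54 D=48] avail[A=20 B=59 C=47 D=43] open={R2,R3,R5,R6,R7}
Step 10: reserve R8 C 3 -> on_hand[A=29 B=59 C=54 D=48] avail[A=20 B=59 C=44 D=43] open={R2,R3,R5,R6,R7,R8}
Step 11: cancel R6 -> on_hand[A=29 B=59 C=54 D=48] avail[A=20 B=59 C=51 D=43] open={R2,R3,R5,R7,R8}
Step 12: commit R3 -> on_hand[A=29 B=59 C=54 D=47] avail[A=20 B=59 C=51 D=43] open={R2,R5,R7,R8}
Step 13: reserve R9 C 6 -> on_hand[A=29 B=59 C=54 D=47] avail[A=20 B=59 C=45 D=43] open={R2,R5,R7,R8,R9}
Step 14: cancel R5 -> on_hand[A=29 B=59 C=54 D=47] avail[A=20 B=59 C=45 D=47] open={R2,R7,R8,R9}
Final available[D] = 47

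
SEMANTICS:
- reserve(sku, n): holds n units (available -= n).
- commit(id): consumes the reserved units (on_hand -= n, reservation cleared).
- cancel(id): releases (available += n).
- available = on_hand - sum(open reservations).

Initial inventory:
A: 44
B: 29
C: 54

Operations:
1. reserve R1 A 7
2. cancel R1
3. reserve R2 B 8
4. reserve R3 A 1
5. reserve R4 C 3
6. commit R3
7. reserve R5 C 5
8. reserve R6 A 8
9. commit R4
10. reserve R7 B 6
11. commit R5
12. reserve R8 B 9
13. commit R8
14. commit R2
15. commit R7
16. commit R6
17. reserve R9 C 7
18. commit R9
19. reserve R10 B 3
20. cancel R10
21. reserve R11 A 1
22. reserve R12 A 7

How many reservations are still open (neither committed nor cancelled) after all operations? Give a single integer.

Step 1: reserve R1 A 7 -> on_hand[A=44 B=29 C=54] avail[A=37 B=29 C=54] open={R1}
Step 2: cancel R1 -> on_hand[A=44 B=29 C=54] avail[A=44 B=29 C=54] open={}
Step 3: reserve R2 B 8 -> on_hand[A=44 B=29 C=54] avail[A=44 B=21 C=54] open={R2}
Step 4: reserve R3 A 1 -> on_hand[A=44 B=29 C=54] avail[A=43 B=21 C=54] open={R2,R3}
Step 5: reserve R4 C 3 -> on_hand[A=44 B=29 C=54] avail[A=43 B=21 C=51] open={R2,R3,R4}
Step 6: commit R3 -> on_hand[A=43 B=29 C=54] avail[A=43 B=21 C=51] open={R2,R4}
Step 7: reserve R5 C 5 -> on_hand[A=43 B=29 C=54] avail[A=43 B=21 C=46] open={R2,R4,R5}
Step 8: reserve R6 A 8 -> on_hand[A=43 B=29 C=54] avail[A=35 B=21 C=46] open={R2,R4,R5,R6}
Step 9: commit R4 -> on_hand[A=43 B=29 C=51] avail[A=35 B=21 C=46] open={R2,R5,R6}
Step 10: reserve R7 B 6 -> on_hand[A=43 B=29 C=51] avail[A=35 B=15 C=46] open={R2,R5,R6,R7}
Step 11: commit R5 -> on_hand[A=43 B=29 C=46] avail[A=35 B=15 C=46] open={R2,R6,R7}
Step 12: reserve R8 B 9 -> on_hand[A=43 B=29 C=46] avail[A=35 B=6 C=46] open={R2,R6,R7,R8}
Step 13: commit R8 -> on_hand[A=43 B=20 C=46] avail[A=35 B=6 C=46] open={R2,R6,R7}
Step 14: commit R2 -> on_hand[A=43 B=12 C=46] avail[A=35 B=6 C=46] open={R6,R7}
Step 15: commit R7 -> on_hand[A=43 B=6 C=46] avail[A=35 B=6 C=46] open={R6}
Step 16: commit R6 -> on_hand[A=35 B=6 C=46] avail[A=35 B=6 C=46] open={}
Step 17: reserve R9 C 7 -> on_hand[A=35 B=6 C=46] avail[A=35 B=6 C=39] open={R9}
Step 18: commit R9 -> on_hand[A=35 B=6 C=39] avail[A=35 B=6 C=39] open={}
Step 19: reserve R10 B 3 -> on_hand[A=35 B=6 C=39] avail[A=35 B=3 C=39] open={R10}
Step 20: cancel R10 -> on_hand[A=35 B=6 C=39] avail[A=35 B=6 C=39] open={}
Step 21: reserve R11 A 1 -> on_hand[A=35 B=6 C=39] avail[A=34 B=6 C=39] open={R11}
Step 22: reserve R12 A 7 -> on_hand[A=35 B=6 C=39] avail[A=27 B=6 C=39] open={R11,R12}
Open reservations: ['R11', 'R12'] -> 2

Answer: 2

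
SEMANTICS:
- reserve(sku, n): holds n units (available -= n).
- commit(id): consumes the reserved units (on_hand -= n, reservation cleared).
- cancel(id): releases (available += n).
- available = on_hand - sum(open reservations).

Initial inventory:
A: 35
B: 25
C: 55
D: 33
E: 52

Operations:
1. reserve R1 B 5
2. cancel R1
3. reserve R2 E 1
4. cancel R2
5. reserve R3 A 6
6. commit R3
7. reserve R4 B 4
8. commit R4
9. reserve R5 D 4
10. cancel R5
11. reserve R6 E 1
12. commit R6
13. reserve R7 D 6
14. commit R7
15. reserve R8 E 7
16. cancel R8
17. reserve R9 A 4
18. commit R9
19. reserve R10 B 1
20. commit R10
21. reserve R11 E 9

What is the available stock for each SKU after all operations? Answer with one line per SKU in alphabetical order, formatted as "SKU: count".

Answer: A: 25
B: 20
C: 55
D: 27
E: 42

Derivation:
Step 1: reserve R1 B 5 -> on_hand[A=35 B=25 C=55 D=33 E=52] avail[A=35 B=20 C=55 D=33 E=52] open={R1}
Step 2: cancel R1 -> on_hand[A=35 B=25 C=55 D=33 E=52] avail[A=35 B=25 C=55 D=33 E=52] open={}
Step 3: reserve R2 E 1 -> on_hand[A=35 B=25 C=55 D=33 E=52] avail[A=35 B=25 C=55 D=33 E=51] open={R2}
Step 4: cancel R2 -> on_hand[A=35 B=25 C=55 D=33 E=52] avail[A=35 B=25 C=55 D=33 E=52] open={}
Step 5: reserve R3 A 6 -> on_hand[A=35 B=25 C=55 D=33 E=52] avail[A=29 B=25 C=55 D=33 E=52] open={R3}
Step 6: commit R3 -> on_hand[A=29 B=25 C=55 D=33 E=52] avail[A=29 B=25 C=55 D=33 E=52] open={}
Step 7: reserve R4 B 4 -> on_hand[A=29 B=25 C=55 D=33 E=52] avail[A=29 B=21 C=55 D=33 E=52] open={R4}
Step 8: commit R4 -> on_hand[A=29 B=21 C=55 D=33 E=52] avail[A=29 B=21 C=55 D=33 E=52] open={}
Step 9: reserve R5 D 4 -> on_hand[A=29 B=21 C=55 D=33 E=52] avail[A=29 B=21 C=55 D=29 E=52] open={R5}
Step 10: cancel R5 -> on_hand[A=29 B=21 C=55 D=33 E=52] avail[A=29 B=21 C=55 D=33 E=52] open={}
Step 11: reserve R6 E 1 -> on_hand[A=29 B=21 C=55 D=33 E=52] avail[A=29 B=21 C=55 D=33 E=51] open={R6}
Step 12: commit R6 -> on_hand[A=29 B=21 C=55 D=33 E=51] avail[A=29 B=21 C=55 D=33 E=51] open={}
Step 13: reserve R7 D 6 -> on_hand[A=29 B=21 C=55 D=33 E=51] avail[A=29 B=21 C=55 D=27 E=51] open={R7}
Step 14: commit R7 -> on_hand[A=29 B=21 C=55 D=27 E=51] avail[A=29 B=21 C=55 D=27 E=51] open={}
Step 15: reserve R8 E 7 -> on_hand[A=29 B=21 C=55 D=27 E=51] avail[A=29 B=21 C=55 D=27 E=44] open={R8}
Step 16: cancel R8 -> on_hand[A=29 B=21 C=55 D=27 E=51] avail[A=29 B=21 C=55 D=27 E=51] open={}
Step 17: reserve R9 A 4 -> on_hand[A=29 B=21 C=55 D=27 E=51] avail[A=25 B=21 C=55 D=27 E=51] open={R9}
Step 18: commit R9 -> on_hand[A=25 B=21 C=55 D=27 E=51] avail[A=25 B=21 C=55 D=27 E=51] open={}
Step 19: reserve R10 B 1 -> on_hand[A=25 B=21 C=55 D=27 E=51] avail[A=25 B=20 C=55 D=27 E=51] open={R10}
Step 20: commit R10 -> on_hand[A=25 B=20 C=55 D=27 E=51] avail[A=25 B=20 C=55 D=27 E=51] open={}
Step 21: reserve R11 E 9 -> on_hand[A=25 B=20 C=55 D=27 E=51] avail[A=25 B=20 C=55 D=27 E=42] open={R11}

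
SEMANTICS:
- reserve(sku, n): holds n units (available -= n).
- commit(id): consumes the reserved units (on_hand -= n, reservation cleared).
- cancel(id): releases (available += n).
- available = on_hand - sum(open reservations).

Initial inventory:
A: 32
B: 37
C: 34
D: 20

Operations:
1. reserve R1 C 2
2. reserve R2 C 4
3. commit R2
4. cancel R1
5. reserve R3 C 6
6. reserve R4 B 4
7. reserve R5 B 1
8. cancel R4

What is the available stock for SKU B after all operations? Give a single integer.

Step 1: reserve R1 C 2 -> on_hand[A=32 B=37 C=34 D=20] avail[A=32 B=37 C=32 D=20] open={R1}
Step 2: reserve R2 C 4 -> on_hand[A=32 B=37 C=34 D=20] avail[A=32 B=37 C=28 D=20] open={R1,R2}
Step 3: commit R2 -> on_hand[A=32 B=37 C=30 D=20] avail[A=32 B=37 C=28 D=20] open={R1}
Step 4: cancel R1 -> on_hand[A=32 B=37 C=30 D=20] avail[A=32 B=37 C=30 D=20] open={}
Step 5: reserve R3 C 6 -> on_hand[A=32 B=37 C=30 D=20] avail[A=32 B=37 C=24 D=20] open={R3}
Step 6: reserve R4 B 4 -> on_hand[A=32 B=37 C=30 D=20] avail[A=32 B=33 C=24 D=20] open={R3,R4}
Step 7: reserve R5 B 1 -> on_hand[A=32 B=37 C=30 D=20] avail[A=32 B=32 C=24 D=20] open={R3,R4,R5}
Step 8: cancel R4 -> on_hand[A=32 B=37 C=30 D=20] avail[A=32 B=36 C=24 D=20] open={R3,R5}
Final available[B] = 36

Answer: 36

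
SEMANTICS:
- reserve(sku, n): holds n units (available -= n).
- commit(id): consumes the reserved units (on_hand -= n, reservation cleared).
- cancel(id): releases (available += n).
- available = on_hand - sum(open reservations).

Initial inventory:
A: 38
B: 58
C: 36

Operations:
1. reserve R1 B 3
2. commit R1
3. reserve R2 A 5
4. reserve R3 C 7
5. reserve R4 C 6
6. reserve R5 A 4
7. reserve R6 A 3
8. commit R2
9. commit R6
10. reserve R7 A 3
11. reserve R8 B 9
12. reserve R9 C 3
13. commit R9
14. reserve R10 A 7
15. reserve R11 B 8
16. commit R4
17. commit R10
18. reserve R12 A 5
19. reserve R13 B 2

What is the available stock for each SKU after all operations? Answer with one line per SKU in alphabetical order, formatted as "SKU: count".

Step 1: reserve R1 B 3 -> on_hand[A=38 B=58 C=36] avail[A=38 B=55 C=36] open={R1}
Step 2: commit R1 -> on_hand[A=38 B=55 C=36] avail[A=38 B=55 C=36] open={}
Step 3: reserve R2 A 5 -> on_hand[A=38 B=55 C=36] avail[A=33 B=55 C=36] open={R2}
Step 4: reserve R3 C 7 -> on_hand[A=38 B=55 C=36] avail[A=33 B=55 C=29] open={R2,R3}
Step 5: reserve R4 C 6 -> on_hand[A=38 B=55 C=36] avail[A=33 B=55 C=23] open={R2,R3,R4}
Step 6: reserve R5 A 4 -> on_hand[A=38 B=55 C=36] avail[A=29 B=55 C=23] open={R2,R3,R4,R5}
Step 7: reserve R6 A 3 -> on_hand[A=38 B=55 C=36] avail[A=26 B=55 C=23] open={R2,R3,R4,R5,R6}
Step 8: commit R2 -> on_hand[A=33 B=55 C=36] avail[A=26 B=55 C=23] open={R3,R4,R5,R6}
Step 9: commit R6 -> on_hand[A=30 B=55 C=36] avail[A=26 B=55 C=23] open={R3,R4,R5}
Step 10: reserve R7 A 3 -> on_hand[A=30 B=55 C=36] avail[A=23 B=55 C=23] open={R3,R4,R5,R7}
Step 11: reserve R8 B 9 -> on_hand[A=30 B=55 C=36] avail[A=23 B=46 C=23] open={R3,R4,R5,R7,R8}
Step 12: reserve R9 C 3 -> on_hand[A=30 B=55 C=36] avail[A=23 B=46 C=20] open={R3,R4,R5,R7,R8,R9}
Step 13: commit R9 -> on_hand[A=30 B=55 C=33] avail[A=23 B=46 C=20] open={R3,R4,R5,R7,R8}
Step 14: reserve R10 A 7 -> on_hand[A=30 B=55 C=33] avail[A=16 B=46 C=20] open={R10,R3,R4,R5,R7,R8}
Step 15: reserve R11 B 8 -> on_hand[A=30 B=55 C=33] avail[A=16 B=38 C=20] open={R10,R11,R3,R4,R5,R7,R8}
Step 16: commit R4 -> on_hand[A=30 B=55 C=27] avail[A=16 B=38 C=20] open={R10,R11,R3,R5,R7,R8}
Step 17: commit R10 -> on_hand[A=23 B=55 C=27] avail[A=16 B=38 C=20] open={R11,R3,R5,R7,R8}
Step 18: reserve R12 A 5 -> on_hand[A=23 B=55 C=27] avail[A=11 B=38 C=20] open={R11,R12,R3,R5,R7,R8}
Step 19: reserve R13 B 2 -> on_hand[A=23 B=55 C=27] avail[A=11 B=36 C=20] open={R11,R12,R13,R3,R5,R7,R8}

Answer: A: 11
B: 36
C: 20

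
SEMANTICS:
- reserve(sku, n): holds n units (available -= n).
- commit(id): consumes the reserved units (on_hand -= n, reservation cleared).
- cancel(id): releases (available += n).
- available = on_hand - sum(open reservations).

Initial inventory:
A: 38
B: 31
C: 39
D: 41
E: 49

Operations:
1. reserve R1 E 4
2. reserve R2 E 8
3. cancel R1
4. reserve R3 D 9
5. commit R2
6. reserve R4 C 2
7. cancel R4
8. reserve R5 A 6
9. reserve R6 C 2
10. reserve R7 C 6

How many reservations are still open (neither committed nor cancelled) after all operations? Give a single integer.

Answer: 4

Derivation:
Step 1: reserve R1 E 4 -> on_hand[A=38 B=31 C=39 D=41 E=49] avail[A=38 B=31 C=39 D=41 E=45] open={R1}
Step 2: reserve R2 E 8 -> on_hand[A=38 B=31 C=39 D=41 E=49] avail[A=38 B=31 C=39 D=41 E=37] open={R1,R2}
Step 3: cancel R1 -> on_hand[A=38 B=31 C=39 D=41 E=49] avail[A=38 B=31 C=39 D=41 E=41] open={R2}
Step 4: reserve R3 D 9 -> on_hand[A=38 B=31 C=39 D=41 E=49] avail[A=38 B=31 C=39 D=32 E=41] open={R2,R3}
Step 5: commit R2 -> on_hand[A=38 B=31 C=39 D=41 E=41] avail[A=38 B=31 C=39 D=32 E=41] open={R3}
Step 6: reserve R4 C 2 -> on_hand[A=38 B=31 C=39 D=41 E=41] avail[A=38 B=31 C=37 D=32 E=41] open={R3,R4}
Step 7: cancel R4 -> on_hand[A=38 B=31 C=39 D=41 E=41] avail[A=38 B=31 C=39 D=32 E=41] open={R3}
Step 8: reserve R5 A 6 -> on_hand[A=38 B=31 C=39 D=41 E=41] avail[A=32 B=31 C=39 D=32 E=41] open={R3,R5}
Step 9: reserve R6 C 2 -> on_hand[A=38 B=31 C=39 D=41 E=41] avail[A=32 B=31 C=37 D=32 E=41] open={R3,R5,R6}
Step 10: reserve R7 C 6 -> on_hand[A=38 B=31 C=39 D=41 E=41] avail[A=32 B=31 C=31 D=32 E=41] open={R3,R5,R6,R7}
Open reservations: ['R3', 'R5', 'R6', 'R7'] -> 4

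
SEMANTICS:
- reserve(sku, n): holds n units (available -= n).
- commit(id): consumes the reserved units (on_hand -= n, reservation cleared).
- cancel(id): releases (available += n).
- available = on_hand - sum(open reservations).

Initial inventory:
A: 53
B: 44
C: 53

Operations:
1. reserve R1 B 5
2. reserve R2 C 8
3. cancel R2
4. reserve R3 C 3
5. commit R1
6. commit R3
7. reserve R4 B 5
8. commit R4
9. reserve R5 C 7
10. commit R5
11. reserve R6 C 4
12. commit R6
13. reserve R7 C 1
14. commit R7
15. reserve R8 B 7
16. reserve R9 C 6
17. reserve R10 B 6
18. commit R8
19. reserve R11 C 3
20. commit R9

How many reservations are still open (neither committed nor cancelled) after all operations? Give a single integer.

Step 1: reserve R1 B 5 -> on_hand[A=53 B=44 C=53] avail[A=53 B=39 C=53] open={R1}
Step 2: reserve R2 C 8 -> on_hand[A=53 B=44 C=53] avail[A=53 B=39 C=45] open={R1,R2}
Step 3: cancel R2 -> on_hand[A=53 B=44 C=53] avail[A=53 B=39 C=53] open={R1}
Step 4: reserve R3 C 3 -> on_hand[A=53 B=44 C=53] avail[A=53 B=39 C=50] open={R1,R3}
Step 5: commit R1 -> on_hand[A=53 B=39 C=53] avail[A=53 B=39 C=50] open={R3}
Step 6: commit R3 -> on_hand[A=53 B=39 C=50] avail[A=53 B=39 C=50] open={}
Step 7: reserve R4 B 5 -> on_hand[A=53 B=39 C=50] avail[A=53 B=34 C=50] open={R4}
Step 8: commit R4 -> on_hand[A=53 B=34 C=50] avail[A=53 B=34 C=50] open={}
Step 9: reserve R5 C 7 -> on_hand[A=53 B=34 C=50] avail[A=53 B=34 C=43] open={R5}
Step 10: commit R5 -> on_hand[A=53 B=34 C=43] avail[A=53 B=34 C=43] open={}
Step 11: reserve R6 C 4 -> on_hand[A=53 B=34 C=43] avail[A=53 B=34 C=39] open={R6}
Step 12: commit R6 -> on_hand[A=53 B=34 C=39] avail[A=53 B=34 C=39] open={}
Step 13: reserve R7 C 1 -> on_hand[A=53 B=34 C=39] avail[A=53 B=34 C=38] open={R7}
Step 14: commit R7 -> on_hand[A=53 B=34 C=38] avail[A=53 B=34 C=38] open={}
Step 15: reserve R8 B 7 -> on_hand[A=53 B=34 C=38] avail[A=53 B=27 C=38] open={R8}
Step 16: reserve R9 C 6 -> on_hand[A=53 B=34 C=38] avail[A=53 B=27 C=32] open={R8,R9}
Step 17: reserve R10 B 6 -> on_hand[A=53 B=34 C=38] avail[A=53 B=21 C=32] open={R10,R8,R9}
Step 18: commit R8 -> on_hand[A=53 B=27 C=38] avail[A=53 B=21 C=32] open={R10,R9}
Step 19: reserve R11 C 3 -> on_hand[A=53 B=27 C=38] avail[A=53 B=21 C=29] open={R10,R11,R9}
Step 20: commit R9 -> on_hand[A=53 B=27 C=32] avail[A=53 B=21 C=29] open={R10,R11}
Open reservations: ['R10', 'R11'] -> 2

Answer: 2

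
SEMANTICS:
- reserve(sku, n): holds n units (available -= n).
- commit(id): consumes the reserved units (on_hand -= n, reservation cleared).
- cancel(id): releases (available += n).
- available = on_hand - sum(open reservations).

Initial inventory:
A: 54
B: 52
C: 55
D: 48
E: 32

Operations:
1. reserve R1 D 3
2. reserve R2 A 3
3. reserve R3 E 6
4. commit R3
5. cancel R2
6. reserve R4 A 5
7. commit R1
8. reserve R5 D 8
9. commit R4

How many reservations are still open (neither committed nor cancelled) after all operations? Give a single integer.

Answer: 1

Derivation:
Step 1: reserve R1 D 3 -> on_hand[A=54 B=52 C=55 D=48 E=32] avail[A=54 B=52 C=55 D=45 E=32] open={R1}
Step 2: reserve R2 A 3 -> on_hand[A=54 B=52 C=55 D=48 E=32] avail[A=51 B=52 C=55 D=45 E=32] open={R1,R2}
Step 3: reserve R3 E 6 -> on_hand[A=54 B=52 C=55 D=48 E=32] avail[A=51 B=52 C=55 D=45 E=26] open={R1,R2,R3}
Step 4: commit R3 -> on_hand[A=54 B=52 C=55 D=48 E=26] avail[A=51 B=52 C=55 D=45 E=26] open={R1,R2}
Step 5: cancel R2 -> on_hand[A=54 B=52 C=55 D=48 E=26] avail[A=54 B=52 C=55 D=45 E=26] open={R1}
Step 6: reserve R4 A 5 -> on_hand[A=54 B=52 C=55 D=48 E=26] avail[A=49 B=52 C=55 D=45 E=26] open={R1,R4}
Step 7: commit R1 -> on_hand[A=54 B=52 C=55 D=45 E=26] avail[A=49 B=52 C=55 D=45 E=26] open={R4}
Step 8: reserve R5 D 8 -> on_hand[A=54 B=52 C=55 D=45 E=26] avail[A=49 B=52 C=55 D=37 E=26] open={R4,R5}
Step 9: commit R4 -> on_hand[A=49 B=52 C=55 D=45 E=26] avail[A=49 B=52 C=55 D=37 E=26] open={R5}
Open reservations: ['R5'] -> 1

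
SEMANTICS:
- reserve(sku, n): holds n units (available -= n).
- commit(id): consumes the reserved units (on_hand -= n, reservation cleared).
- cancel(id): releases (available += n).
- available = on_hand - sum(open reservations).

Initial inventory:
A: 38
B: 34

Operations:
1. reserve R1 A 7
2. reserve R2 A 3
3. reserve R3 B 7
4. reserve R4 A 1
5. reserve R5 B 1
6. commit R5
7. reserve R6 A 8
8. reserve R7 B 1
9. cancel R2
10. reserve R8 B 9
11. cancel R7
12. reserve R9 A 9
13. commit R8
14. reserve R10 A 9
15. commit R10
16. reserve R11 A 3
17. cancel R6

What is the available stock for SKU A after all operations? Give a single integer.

Answer: 9

Derivation:
Step 1: reserve R1 A 7 -> on_hand[A=38 B=34] avail[A=31 B=34] open={R1}
Step 2: reserve R2 A 3 -> on_hand[A=38 B=34] avail[A=28 B=34] open={R1,R2}
Step 3: reserve R3 B 7 -> on_hand[A=38 B=34] avail[A=28 B=27] open={R1,R2,R3}
Step 4: reserve R4 A 1 -> on_hand[A=38 B=34] avail[A=27 B=27] open={R1,R2,R3,R4}
Step 5: reserve R5 B 1 -> on_hand[A=38 B=34] avail[A=27 B=26] open={R1,R2,R3,R4,R5}
Step 6: commit R5 -> on_hand[A=38 B=33] avail[A=27 B=26] open={R1,R2,R3,R4}
Step 7: reserve R6 A 8 -> on_hand[A=38 B=33] avail[A=19 B=26] open={R1,R2,R3,R4,R6}
Step 8: reserve R7 B 1 -> on_hand[A=38 B=33] avail[A=19 B=25] open={R1,R2,R3,R4,R6,R7}
Step 9: cancel R2 -> on_hand[A=38 B=33] avail[A=22 B=25] open={R1,R3,R4,R6,R7}
Step 10: reserve R8 B 9 -> on_hand[A=38 B=33] avail[A=22 B=16] open={R1,R3,R4,R6,R7,R8}
Step 11: cancel R7 -> on_hand[A=38 B=33] avail[A=22 B=17] open={R1,R3,R4,R6,R8}
Step 12: reserve R9 A 9 -> on_hand[A=38 B=33] avail[A=13 B=17] open={R1,R3,R4,R6,R8,R9}
Step 13: commit R8 -> on_hand[A=38 B=24] avail[A=13 B=17] open={R1,R3,R4,R6,R9}
Step 14: reserve R10 A 9 -> on_hand[A=38 B=24] avail[A=4 B=17] open={R1,R10,R3,R4,R6,R9}
Step 15: commit R10 -> on_hand[A=29 B=24] avail[A=4 B=17] open={R1,R3,R4,R6,R9}
Step 16: reserve R11 A 3 -> on_hand[A=29 B=24] avail[A=1 B=17] open={R1,R11,R3,R4,R6,R9}
Step 17: cancel R6 -> on_hand[A=29 B=24] avail[A=9 B=17] open={R1,R11,R3,R4,R9}
Final available[A] = 9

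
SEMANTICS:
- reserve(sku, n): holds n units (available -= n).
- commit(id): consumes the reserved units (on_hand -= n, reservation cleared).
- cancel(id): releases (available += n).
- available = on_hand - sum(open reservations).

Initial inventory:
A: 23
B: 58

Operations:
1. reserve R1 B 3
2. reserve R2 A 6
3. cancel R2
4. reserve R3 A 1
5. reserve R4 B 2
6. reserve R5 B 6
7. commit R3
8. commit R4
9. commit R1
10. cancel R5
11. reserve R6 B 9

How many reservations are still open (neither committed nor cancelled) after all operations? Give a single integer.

Answer: 1

Derivation:
Step 1: reserve R1 B 3 -> on_hand[A=23 B=58] avail[A=23 B=55] open={R1}
Step 2: reserve R2 A 6 -> on_hand[A=23 B=58] avail[A=17 B=55] open={R1,R2}
Step 3: cancel R2 -> on_hand[A=23 B=58] avail[A=23 B=55] open={R1}
Step 4: reserve R3 A 1 -> on_hand[A=23 B=58] avail[A=22 B=55] open={R1,R3}
Step 5: reserve R4 B 2 -> on_hand[A=23 B=58] avail[A=22 B=53] open={R1,R3,R4}
Step 6: reserve R5 B 6 -> on_hand[A=23 B=58] avail[A=22 B=47] open={R1,R3,R4,R5}
Step 7: commit R3 -> on_hand[A=22 B=58] avail[A=22 B=47] open={R1,R4,R5}
Step 8: commit R4 -> on_hand[A=22 B=56] avail[A=22 B=47] open={R1,R5}
Step 9: commit R1 -> on_hand[A=22 B=53] avail[A=22 B=47] open={R5}
Step 10: cancel R5 -> on_hand[A=22 B=53] avail[A=22 B=53] open={}
Step 11: reserve R6 B 9 -> on_hand[A=22 B=53] avail[A=22 B=44] open={R6}
Open reservations: ['R6'] -> 1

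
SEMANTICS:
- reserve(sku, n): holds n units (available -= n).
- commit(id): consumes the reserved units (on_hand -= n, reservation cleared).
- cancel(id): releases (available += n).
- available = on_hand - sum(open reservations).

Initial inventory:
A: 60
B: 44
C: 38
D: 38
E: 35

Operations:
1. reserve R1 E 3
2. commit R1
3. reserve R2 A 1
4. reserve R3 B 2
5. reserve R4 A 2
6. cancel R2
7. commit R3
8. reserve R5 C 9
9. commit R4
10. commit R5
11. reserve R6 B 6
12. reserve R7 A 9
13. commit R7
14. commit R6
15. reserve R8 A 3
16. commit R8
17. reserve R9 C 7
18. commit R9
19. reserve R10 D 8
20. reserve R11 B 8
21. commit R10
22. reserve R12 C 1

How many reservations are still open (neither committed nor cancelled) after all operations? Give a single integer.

Answer: 2

Derivation:
Step 1: reserve R1 E 3 -> on_hand[A=60 B=44 C=38 D=38 E=35] avail[A=60 B=44 C=38 D=38 E=32] open={R1}
Step 2: commit R1 -> on_hand[A=60 B=44 C=38 D=38 E=32] avail[A=60 B=44 C=38 D=38 E=32] open={}
Step 3: reserve R2 A 1 -> on_hand[A=60 B=44 C=38 D=38 E=32] avail[A=59 B=44 C=38 D=38 E=32] open={R2}
Step 4: reserve R3 B 2 -> on_hand[A=60 B=44 C=38 D=38 E=32] avail[A=59 B=42 C=38 D=38 E=32] open={R2,R3}
Step 5: reserve R4 A 2 -> on_hand[A=60 B=44 C=38 D=38 E=32] avail[A=57 B=42 C=38 D=38 E=32] open={R2,R3,R4}
Step 6: cancel R2 -> on_hand[A=60 B=44 C=38 D=38 E=32] avail[A=58 B=42 C=38 D=38 E=32] open={R3,R4}
Step 7: commit R3 -> on_hand[A=60 B=42 C=38 D=38 E=32] avail[A=58 B=42 C=38 D=38 E=32] open={R4}
Step 8: reserve R5 C 9 -> on_hand[A=60 B=42 C=38 D=38 E=32] avail[A=58 B=42 C=29 D=38 E=32] open={R4,R5}
Step 9: commit R4 -> on_hand[A=58 B=42 C=38 D=38 E=32] avail[A=58 B=42 C=29 D=38 E=32] open={R5}
Step 10: commit R5 -> on_hand[A=58 B=42 C=29 D=38 E=32] avail[A=58 B=42 C=29 D=38 E=32] open={}
Step 11: reserve R6 B 6 -> on_hand[A=58 B=42 C=29 D=38 E=32] avail[A=58 B=36 C=29 D=38 E=32] open={R6}
Step 12: reserve R7 A 9 -> on_hand[A=58 B=42 C=29 D=38 E=32] avail[A=49 B=36 C=29 D=38 E=32] open={R6,R7}
Step 13: commit R7 -> on_hand[A=49 B=42 C=29 D=38 E=32] avail[A=49 B=36 C=29 D=38 E=32] open={R6}
Step 14: commit R6 -> on_hand[A=49 B=36 C=29 D=38 E=32] avail[A=49 B=36 C=29 D=38 E=32] open={}
Step 15: reserve R8 A 3 -> on_hand[A=49 B=36 C=29 D=38 E=32] avail[A=46 B=36 C=29 D=38 E=32] open={R8}
Step 16: commit R8 -> on_hand[A=46 B=36 C=29 D=38 E=32] avail[A=46 B=36 C=29 D=38 E=32] open={}
Step 17: reserve R9 C 7 -> on_hand[A=46 B=36 C=29 D=38 E=32] avail[A=46 B=36 C=22 D=38 E=32] open={R9}
Step 18: commit R9 -> on_hand[A=46 B=36 C=22 D=38 E=32] avail[A=46 B=36 C=22 D=38 E=32] open={}
Step 19: reserve R10 D 8 -> on_hand[A=46 B=36 C=22 D=38 E=32] avail[A=46 B=36 C=22 D=30 E=32] open={R10}
Step 20: reserve R11 B 8 -> on_hand[A=46 B=36 C=22 D=38 E=32] avail[A=46 B=28 C=22 D=30 E=32] open={R10,R11}
Step 21: commit R10 -> on_hand[A=46 B=36 C=22 D=30 E=32] avail[A=46 B=28 C=22 D=30 E=32] open={R11}
Step 22: reserve R12 C 1 -> on_hand[A=46 B=36 C=22 D=30 E=32] avail[A=46 B=28 C=21 D=30 E=32] open={R11,R12}
Open reservations: ['R11', 'R12'] -> 2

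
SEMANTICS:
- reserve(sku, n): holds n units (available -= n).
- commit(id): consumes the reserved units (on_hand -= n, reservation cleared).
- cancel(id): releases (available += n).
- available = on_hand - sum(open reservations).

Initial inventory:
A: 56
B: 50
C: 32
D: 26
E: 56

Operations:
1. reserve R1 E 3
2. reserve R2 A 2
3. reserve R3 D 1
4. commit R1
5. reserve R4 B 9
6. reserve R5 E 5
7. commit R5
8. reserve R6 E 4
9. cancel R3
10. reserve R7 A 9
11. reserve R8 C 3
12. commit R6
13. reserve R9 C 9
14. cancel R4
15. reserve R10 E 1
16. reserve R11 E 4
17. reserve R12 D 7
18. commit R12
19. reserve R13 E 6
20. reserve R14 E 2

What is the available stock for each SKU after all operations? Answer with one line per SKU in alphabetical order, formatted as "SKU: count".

Step 1: reserve R1 E 3 -> on_hand[A=56 B=50 C=32 D=26 E=56] avail[A=56 B=50 C=32 D=26 E=53] open={R1}
Step 2: reserve R2 A 2 -> on_hand[A=56 B=50 C=32 D=26 E=56] avail[A=54 B=50 C=32 D=26 E=53] open={R1,R2}
Step 3: reserve R3 D 1 -> on_hand[A=56 B=50 C=32 D=26 E=56] avail[A=54 B=50 C=32 D=25 E=53] open={R1,R2,R3}
Step 4: commit R1 -> on_hand[A=56 B=50 C=32 D=26 E=53] avail[A=54 B=50 C=32 D=25 E=53] open={R2,R3}
Step 5: reserve R4 B 9 -> on_hand[A=56 B=50 C=32 D=26 E=53] avail[A=54 B=41 C=32 D=25 E=53] open={R2,R3,R4}
Step 6: reserve R5 E 5 -> on_hand[A=56 B=50 C=32 D=26 E=53] avail[A=54 B=41 C=32 D=25 E=48] open={R2,R3,R4,R5}
Step 7: commit R5 -> on_hand[A=56 B=50 C=32 D=26 E=48] avail[A=54 B=41 C=32 D=25 E=48] open={R2,R3,R4}
Step 8: reserve R6 E 4 -> on_hand[A=56 B=50 C=32 D=26 E=48] avail[A=54 B=41 C=32 D=25 E=44] open={R2,R3,R4,R6}
Step 9: cancel R3 -> on_hand[A=56 B=50 C=32 D=26 E=48] avail[A=54 B=41 C=32 D=26 E=44] open={R2,R4,R6}
Step 10: reserve R7 A 9 -> on_hand[A=56 B=50 C=32 D=26 E=48] avail[A=45 B=41 C=32 D=26 E=44] open={R2,R4,R6,R7}
Step 11: reserve R8 C 3 -> on_hand[A=56 B=50 C=32 D=26 E=48] avail[A=45 B=41 C=29 D=26 E=44] open={R2,R4,R6,R7,R8}
Step 12: commit R6 -> on_hand[A=56 B=50 C=32 D=26 E=44] avail[A=45 B=41 C=29 D=26 E=44] open={R2,R4,R7,R8}
Step 13: reserve R9 C 9 -> on_hand[A=56 B=50 C=32 D=26 E=44] avail[A=45 B=41 C=20 D=26 E=44] open={R2,R4,R7,R8,R9}
Step 14: cancel R4 -> on_hand[A=56 B=50 C=32 D=26 E=44] avail[A=45 B=50 C=20 D=26 E=44] open={R2,R7,R8,R9}
Step 15: reserve R10 E 1 -> on_hand[A=56 B=50 C=32 D=26 E=44] avail[A=45 B=50 C=20 D=26 E=43] open={R10,R2,R7,R8,R9}
Step 16: reserve R11 E 4 -> on_hand[A=56 B=50 C=32 D=26 E=44] avail[A=45 B=50 C=20 D=26 E=39] open={R10,R11,R2,R7,R8,R9}
Step 17: reserve R12 D 7 -> on_hand[A=56 B=50 C=32 D=26 E=44] avail[A=45 B=50 C=20 D=19 E=39] open={R10,R11,R12,R2,R7,R8,R9}
Step 18: commit R12 -> on_hand[A=56 B=50 C=32 D=19 E=44] avail[A=45 B=50 C=20 D=19 E=39] open={R10,R11,R2,R7,R8,R9}
Step 19: reserve R13 E 6 -> on_hand[A=56 B=50 C=32 D=19 E=44] avail[A=45 B=50 C=20 D=19 E=33] open={R10,R11,R13,R2,R7,R8,R9}
Step 20: reserve R14 E 2 -> on_hand[A=56 B=50 C=32 D=19 E=44] avail[A=45 B=50 C=20 D=19 E=31] open={R10,R11,R13,R14,R2,R7,R8,R9}

Answer: A: 45
B: 50
C: 20
D: 19
E: 31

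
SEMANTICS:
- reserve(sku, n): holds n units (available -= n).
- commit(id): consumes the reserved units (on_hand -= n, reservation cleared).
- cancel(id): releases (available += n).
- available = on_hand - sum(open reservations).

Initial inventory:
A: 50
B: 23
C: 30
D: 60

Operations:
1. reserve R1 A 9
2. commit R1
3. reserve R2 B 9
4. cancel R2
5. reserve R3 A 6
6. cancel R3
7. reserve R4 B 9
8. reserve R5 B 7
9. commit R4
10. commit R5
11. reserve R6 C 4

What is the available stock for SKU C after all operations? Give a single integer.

Step 1: reserve R1 A 9 -> on_hand[A=50 B=23 C=30 D=60] avail[A=41 B=23 C=30 D=60] open={R1}
Step 2: commit R1 -> on_hand[A=41 B=23 C=30 D=60] avail[A=41 B=23 C=30 D=60] open={}
Step 3: reserve R2 B 9 -> on_hand[A=41 B=23 C=30 D=60] avail[A=41 B=14 C=30 D=60] open={R2}
Step 4: cancel R2 -> on_hand[A=41 B=23 C=30 D=60] avail[A=41 B=23 C=30 D=60] open={}
Step 5: reserve R3 A 6 -> on_hand[A=41 B=23 C=30 D=60] avail[A=35 B=23 C=30 D=60] open={R3}
Step 6: cancel R3 -> on_hand[A=41 B=23 C=30 D=60] avail[A=41 B=23 C=30 D=60] open={}
Step 7: reserve R4 B 9 -> on_hand[A=41 B=23 C=30 D=60] avail[A=41 B=14 C=30 D=60] open={R4}
Step 8: reserve R5 B 7 -> on_hand[A=41 B=23 C=30 D=60] avail[A=41 B=7 C=30 D=60] open={R4,R5}
Step 9: commit R4 -> on_hand[A=41 B=14 C=30 D=60] avail[A=41 B=7 C=30 D=60] open={R5}
Step 10: commit R5 -> on_hand[A=41 B=7 C=30 D=60] avail[A=41 B=7 C=30 D=60] open={}
Step 11: reserve R6 C 4 -> on_hand[A=41 B=7 C=30 D=60] avail[A=41 B=7 C=26 D=60] open={R6}
Final available[C] = 26

Answer: 26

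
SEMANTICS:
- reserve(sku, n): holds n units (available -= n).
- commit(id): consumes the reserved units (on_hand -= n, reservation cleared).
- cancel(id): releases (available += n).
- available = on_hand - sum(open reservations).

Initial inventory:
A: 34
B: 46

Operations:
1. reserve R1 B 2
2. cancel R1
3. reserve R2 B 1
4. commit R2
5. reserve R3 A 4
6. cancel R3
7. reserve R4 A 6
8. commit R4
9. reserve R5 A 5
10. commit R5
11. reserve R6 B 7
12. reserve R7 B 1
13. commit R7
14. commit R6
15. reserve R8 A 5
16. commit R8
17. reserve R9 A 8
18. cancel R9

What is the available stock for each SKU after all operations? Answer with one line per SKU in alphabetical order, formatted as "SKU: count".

Step 1: reserve R1 B 2 -> on_hand[A=34 B=46] avail[A=34 B=44] open={R1}
Step 2: cancel R1 -> on_hand[A=34 B=46] avail[A=34 B=46] open={}
Step 3: reserve R2 B 1 -> on_hand[A=34 B=46] avail[A=34 B=45] open={R2}
Step 4: commit R2 -> on_hand[A=34 B=45] avail[A=34 B=45] open={}
Step 5: reserve R3 A 4 -> on_hand[A=34 B=45] avail[A=30 B=45] open={R3}
Step 6: cancel R3 -> on_hand[A=34 B=45] avail[A=34 B=45] open={}
Step 7: reserve R4 A 6 -> on_hand[A=34 B=45] avail[A=28 B=45] open={R4}
Step 8: commit R4 -> on_hand[A=28 B=45] avail[A=28 B=45] open={}
Step 9: reserve R5 A 5 -> on_hand[A=28 B=45] avail[A=23 B=45] open={R5}
Step 10: commit R5 -> on_hand[A=23 B=45] avail[A=23 B=45] open={}
Step 11: reserve R6 B 7 -> on_hand[A=23 B=45] avail[A=23 B=38] open={R6}
Step 12: reserve R7 B 1 -> on_hand[A=23 B=45] avail[A=23 B=37] open={R6,R7}
Step 13: commit R7 -> on_hand[A=23 B=44] avail[A=23 B=37] open={R6}
Step 14: commit R6 -> on_hand[A=23 B=37] avail[A=23 B=37] open={}
Step 15: reserve R8 A 5 -> on_hand[A=23 B=37] avail[A=18 B=37] open={R8}
Step 16: commit R8 -> on_hand[A=18 B=37] avail[A=18 B=37] open={}
Step 17: reserve R9 A 8 -> on_hand[A=18 B=37] avail[A=10 B=37] open={R9}
Step 18: cancel R9 -> on_hand[A=18 B=37] avail[A=18 B=37] open={}

Answer: A: 18
B: 37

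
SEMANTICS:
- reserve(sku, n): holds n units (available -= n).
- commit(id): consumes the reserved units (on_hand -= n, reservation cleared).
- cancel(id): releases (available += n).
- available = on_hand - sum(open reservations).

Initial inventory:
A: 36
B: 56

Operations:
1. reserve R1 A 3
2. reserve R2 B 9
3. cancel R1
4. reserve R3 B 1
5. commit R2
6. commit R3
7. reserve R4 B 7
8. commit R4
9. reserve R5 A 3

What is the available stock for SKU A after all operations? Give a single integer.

Step 1: reserve R1 A 3 -> on_hand[A=36 B=56] avail[A=33 B=56] open={R1}
Step 2: reserve R2 B 9 -> on_hand[A=36 B=56] avail[A=33 B=47] open={R1,R2}
Step 3: cancel R1 -> on_hand[A=36 B=56] avail[A=36 B=47] open={R2}
Step 4: reserve R3 B 1 -> on_hand[A=36 B=56] avail[A=36 B=46] open={R2,R3}
Step 5: commit R2 -> on_hand[A=36 B=47] avail[A=36 B=46] open={R3}
Step 6: commit R3 -> on_hand[A=36 B=46] avail[A=36 B=46] open={}
Step 7: reserve R4 B 7 -> on_hand[A=36 B=46] avail[A=36 B=39] open={R4}
Step 8: commit R4 -> on_hand[A=36 B=39] avail[A=36 B=39] open={}
Step 9: reserve R5 A 3 -> on_hand[A=36 B=39] avail[A=33 B=39] open={R5}
Final available[A] = 33

Answer: 33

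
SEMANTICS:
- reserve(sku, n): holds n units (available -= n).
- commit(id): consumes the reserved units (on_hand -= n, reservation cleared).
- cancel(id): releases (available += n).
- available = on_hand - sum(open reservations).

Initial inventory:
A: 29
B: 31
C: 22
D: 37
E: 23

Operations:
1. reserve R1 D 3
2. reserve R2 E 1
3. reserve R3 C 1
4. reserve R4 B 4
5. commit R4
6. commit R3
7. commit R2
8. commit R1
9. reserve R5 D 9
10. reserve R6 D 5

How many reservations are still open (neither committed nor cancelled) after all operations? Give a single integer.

Step 1: reserve R1 D 3 -> on_hand[A=29 B=31 C=22 D=37 E=23] avail[A=29 B=31 C=22 D=34 E=23] open={R1}
Step 2: reserve R2 E 1 -> on_hand[A=29 B=31 C=22 D=37 E=23] avail[A=29 B=31 C=22 D=34 E=22] open={R1,R2}
Step 3: reserve R3 C 1 -> on_hand[A=29 B=31 C=22 D=37 E=23] avail[A=29 B=31 C=21 D=34 E=22] open={R1,R2,R3}
Step 4: reserve R4 B 4 -> on_hand[A=29 B=31 C=22 D=37 E=23] avail[A=29 B=27 C=21 D=34 E=22] open={R1,R2,R3,R4}
Step 5: commit R4 -> on_hand[A=29 B=27 C=22 D=37 E=23] avail[A=29 B=27 C=21 D=34 E=22] open={R1,R2,R3}
Step 6: commit R3 -> on_hand[A=29 B=27 C=21 D=37 E=23] avail[A=29 B=27 C=21 D=34 E=22] open={R1,R2}
Step 7: commit R2 -> on_hand[A=29 B=27 C=21 D=37 E=22] avail[A=29 B=27 C=21 D=34 E=22] open={R1}
Step 8: commit R1 -> on_hand[A=29 B=27 C=21 D=34 E=22] avail[A=29 B=27 C=21 D=34 E=22] open={}
Step 9: reserve R5 D 9 -> on_hand[A=29 B=27 C=21 D=34 E=22] avail[A=29 B=27 C=21 D=25 E=22] open={R5}
Step 10: reserve R6 D 5 -> on_hand[A=29 B=27 C=21 D=34 E=22] avail[A=29 B=27 C=21 D=20 E=22] open={R5,R6}
Open reservations: ['R5', 'R6'] -> 2

Answer: 2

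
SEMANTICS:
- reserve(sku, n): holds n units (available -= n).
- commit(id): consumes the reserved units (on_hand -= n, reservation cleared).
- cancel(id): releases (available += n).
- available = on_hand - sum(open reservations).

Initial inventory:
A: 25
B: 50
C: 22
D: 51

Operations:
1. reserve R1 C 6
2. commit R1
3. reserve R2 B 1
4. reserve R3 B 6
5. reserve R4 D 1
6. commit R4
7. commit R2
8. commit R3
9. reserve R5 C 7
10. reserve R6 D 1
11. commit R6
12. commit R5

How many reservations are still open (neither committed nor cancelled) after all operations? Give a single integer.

Step 1: reserve R1 C 6 -> on_hand[A=25 B=50 C=22 D=51] avail[A=25 B=50 C=16 D=51] open={R1}
Step 2: commit R1 -> on_hand[A=25 B=50 C=16 D=51] avail[A=25 B=50 C=16 D=51] open={}
Step 3: reserve R2 B 1 -> on_hand[A=25 B=50 C=16 D=51] avail[A=25 B=49 C=16 D=51] open={R2}
Step 4: reserve R3 B 6 -> on_hand[A=25 B=50 C=16 D=51] avail[A=25 B=43 C=16 D=51] open={R2,R3}
Step 5: reserve R4 D 1 -> on_hand[A=25 B=50 C=16 D=51] avail[A=25 B=43 C=16 D=50] open={R2,R3,R4}
Step 6: commit R4 -> on_hand[A=25 B=50 C=16 D=50] avail[A=25 B=43 C=16 D=50] open={R2,R3}
Step 7: commit R2 -> on_hand[A=25 B=49 C=16 D=50] avail[A=25 B=43 C=16 D=50] open={R3}
Step 8: commit R3 -> on_hand[A=25 B=43 C=16 D=50] avail[A=25 B=43 C=16 D=50] open={}
Step 9: reserve R5 C 7 -> on_hand[A=25 B=43 C=16 D=50] avail[A=25 B=43 C=9 D=50] open={R5}
Step 10: reserve R6 D 1 -> on_hand[A=25 B=43 C=16 D=50] avail[A=25 B=43 C=9 D=49] open={R5,R6}
Step 11: commit R6 -> on_hand[A=25 B=43 C=16 D=49] avail[A=25 B=43 C=9 D=49] open={R5}
Step 12: commit R5 -> on_hand[A=25 B=43 C=9 D=49] avail[A=25 B=43 C=9 D=49] open={}
Open reservations: [] -> 0

Answer: 0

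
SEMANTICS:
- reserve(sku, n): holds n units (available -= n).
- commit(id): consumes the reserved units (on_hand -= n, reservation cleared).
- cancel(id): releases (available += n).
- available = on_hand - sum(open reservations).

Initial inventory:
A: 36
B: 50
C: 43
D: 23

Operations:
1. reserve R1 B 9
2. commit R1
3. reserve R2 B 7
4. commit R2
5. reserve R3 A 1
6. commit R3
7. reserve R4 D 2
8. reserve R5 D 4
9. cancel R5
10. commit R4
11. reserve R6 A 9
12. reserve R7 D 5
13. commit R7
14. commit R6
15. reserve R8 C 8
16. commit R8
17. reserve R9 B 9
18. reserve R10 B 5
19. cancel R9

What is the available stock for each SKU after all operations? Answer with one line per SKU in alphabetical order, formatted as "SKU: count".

Answer: A: 26
B: 29
C: 35
D: 16

Derivation:
Step 1: reserve R1 B 9 -> on_hand[A=36 B=50 C=43 D=23] avail[A=36 B=41 C=43 D=23] open={R1}
Step 2: commit R1 -> on_hand[A=36 B=41 C=43 D=23] avail[A=36 B=41 C=43 D=23] open={}
Step 3: reserve R2 B 7 -> on_hand[A=36 B=41 C=43 D=23] avail[A=36 B=34 C=43 D=23] open={R2}
Step 4: commit R2 -> on_hand[A=36 B=34 C=43 D=23] avail[A=36 B=34 C=43 D=23] open={}
Step 5: reserve R3 A 1 -> on_hand[A=36 B=34 C=43 D=23] avail[A=35 B=34 C=43 D=23] open={R3}
Step 6: commit R3 -> on_hand[A=35 B=34 C=43 D=23] avail[A=35 B=34 C=43 D=23] open={}
Step 7: reserve R4 D 2 -> on_hand[A=35 B=34 C=43 D=23] avail[A=35 B=34 C=43 D=21] open={R4}
Step 8: reserve R5 D 4 -> on_hand[A=35 B=34 C=43 D=23] avail[A=35 B=34 C=43 D=17] open={R4,R5}
Step 9: cancel R5 -> on_hand[A=35 B=34 C=43 D=23] avail[A=35 B=34 C=43 D=21] open={R4}
Step 10: commit R4 -> on_hand[A=35 B=34 C=43 D=21] avail[A=35 B=34 C=43 D=21] open={}
Step 11: reserve R6 A 9 -> on_hand[A=35 B=34 C=43 D=21] avail[A=26 B=34 C=43 D=21] open={R6}
Step 12: reserve R7 D 5 -> on_hand[A=35 B=34 C=43 D=21] avail[A=26 B=34 C=43 D=16] open={R6,R7}
Step 13: commit R7 -> on_hand[A=35 B=34 C=43 D=16] avail[A=26 B=34 C=43 D=16] open={R6}
Step 14: commit R6 -> on_hand[A=26 B=34 C=43 D=16] avail[A=26 B=34 C=43 D=16] open={}
Step 15: reserve R8 C 8 -> on_hand[A=26 B=34 C=43 D=16] avail[A=26 B=34 C=35 D=16] open={R8}
Step 16: commit R8 -> on_hand[A=26 B=34 C=35 D=16] avail[A=26 B=34 C=35 D=16] open={}
Step 17: reserve R9 B 9 -> on_hand[A=26 B=34 C=35 D=16] avail[A=26 B=25 C=35 D=16] open={R9}
Step 18: reserve R10 B 5 -> on_hand[A=26 B=34 C=35 D=16] avail[A=26 B=20 C=35 D=16] open={R10,R9}
Step 19: cancel R9 -> on_hand[A=26 B=34 C=35 D=16] avail[A=26 B=29 C=35 D=16] open={R10}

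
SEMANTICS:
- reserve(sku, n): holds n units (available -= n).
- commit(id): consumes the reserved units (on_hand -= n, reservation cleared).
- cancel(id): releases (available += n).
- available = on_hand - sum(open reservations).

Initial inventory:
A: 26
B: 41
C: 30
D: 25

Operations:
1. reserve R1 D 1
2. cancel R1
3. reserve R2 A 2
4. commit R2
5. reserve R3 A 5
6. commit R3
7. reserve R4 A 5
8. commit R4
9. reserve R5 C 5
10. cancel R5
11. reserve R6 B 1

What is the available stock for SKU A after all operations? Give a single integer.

Answer: 14

Derivation:
Step 1: reserve R1 D 1 -> on_hand[A=26 B=41 C=30 D=25] avail[A=26 B=41 C=30 D=24] open={R1}
Step 2: cancel R1 -> on_hand[A=26 B=41 C=30 D=25] avail[A=26 B=41 C=30 D=25] open={}
Step 3: reserve R2 A 2 -> on_hand[A=26 B=41 C=30 D=25] avail[A=24 B=41 C=30 D=25] open={R2}
Step 4: commit R2 -> on_hand[A=24 B=41 C=30 D=25] avail[A=24 B=41 C=30 D=25] open={}
Step 5: reserve R3 A 5 -> on_hand[A=24 B=41 C=30 D=25] avail[A=19 B=41 C=30 D=25] open={R3}
Step 6: commit R3 -> on_hand[A=19 B=41 C=30 D=25] avail[A=19 B=41 C=30 D=25] open={}
Step 7: reserve R4 A 5 -> on_hand[A=19 B=41 C=30 D=25] avail[A=14 B=41 C=30 D=25] open={R4}
Step 8: commit R4 -> on_hand[A=14 B=41 C=30 D=25] avail[A=14 B=41 C=30 D=25] open={}
Step 9: reserve R5 C 5 -> on_hand[A=14 B=41 C=30 D=25] avail[A=14 B=41 C=25 D=25] open={R5}
Step 10: cancel R5 -> on_hand[A=14 B=41 C=30 D=25] avail[A=14 B=41 C=30 D=25] open={}
Step 11: reserve R6 B 1 -> on_hand[A=14 B=41 C=30 D=25] avail[A=14 B=40 C=30 D=25] open={R6}
Final available[A] = 14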